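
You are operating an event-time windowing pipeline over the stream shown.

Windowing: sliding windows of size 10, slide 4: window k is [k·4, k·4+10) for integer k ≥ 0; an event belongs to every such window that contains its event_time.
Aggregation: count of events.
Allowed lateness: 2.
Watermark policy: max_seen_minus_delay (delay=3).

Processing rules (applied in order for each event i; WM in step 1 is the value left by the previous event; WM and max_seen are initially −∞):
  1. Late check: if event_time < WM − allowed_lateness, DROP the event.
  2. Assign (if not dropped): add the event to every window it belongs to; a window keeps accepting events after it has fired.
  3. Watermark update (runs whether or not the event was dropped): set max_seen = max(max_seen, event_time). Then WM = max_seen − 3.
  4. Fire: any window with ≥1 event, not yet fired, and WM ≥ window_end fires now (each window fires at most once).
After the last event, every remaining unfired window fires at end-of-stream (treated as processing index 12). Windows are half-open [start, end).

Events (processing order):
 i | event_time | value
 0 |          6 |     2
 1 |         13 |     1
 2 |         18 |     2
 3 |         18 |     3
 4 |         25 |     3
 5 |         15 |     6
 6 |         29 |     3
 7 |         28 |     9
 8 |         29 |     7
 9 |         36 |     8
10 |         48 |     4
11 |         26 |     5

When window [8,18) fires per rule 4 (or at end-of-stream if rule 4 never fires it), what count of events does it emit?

1

i=0 t=6 v=2: → [4,14),[0,10); WM=3
i=1 t=13 v=1: → [12,22),[8,18),[4,14); WM=10; [0,10) fires=1
i=2 t=18 v=2: → [16,26),[12,22); WM=15; [4,14) fires=2
i=3 t=18 v=3: → [16,26),[12,22); WM=15
i=4 t=25 v=3: → [24,34),[20,30),[16,26); WM=22; [8,18) fires=1 [12,22) fires=3
i=5 t=15 v=6: DROP (t<22-2); WM=22
i=6 t=29 v=3: → [28,38),[24,34),[20,30); WM=26; [16,26) fires=3
i=7 t=28 v=9: → [28,38),[24,34),[20,30); WM=26
i=8 t=29 v=7: → [28,38),[24,34),[20,30); WM=26
i=9 t=36 v=8: → [36,46),[32,42),[28,38); WM=33; [20,30) fires=4
i=10 t=48 v=4: → [48,58),[44,54),[40,50); WM=45; [24,34) fires=4 [28,38) fires=4 [32,42) fires=1
i=11 t=26 v=5: DROP (t<45-2); WM=45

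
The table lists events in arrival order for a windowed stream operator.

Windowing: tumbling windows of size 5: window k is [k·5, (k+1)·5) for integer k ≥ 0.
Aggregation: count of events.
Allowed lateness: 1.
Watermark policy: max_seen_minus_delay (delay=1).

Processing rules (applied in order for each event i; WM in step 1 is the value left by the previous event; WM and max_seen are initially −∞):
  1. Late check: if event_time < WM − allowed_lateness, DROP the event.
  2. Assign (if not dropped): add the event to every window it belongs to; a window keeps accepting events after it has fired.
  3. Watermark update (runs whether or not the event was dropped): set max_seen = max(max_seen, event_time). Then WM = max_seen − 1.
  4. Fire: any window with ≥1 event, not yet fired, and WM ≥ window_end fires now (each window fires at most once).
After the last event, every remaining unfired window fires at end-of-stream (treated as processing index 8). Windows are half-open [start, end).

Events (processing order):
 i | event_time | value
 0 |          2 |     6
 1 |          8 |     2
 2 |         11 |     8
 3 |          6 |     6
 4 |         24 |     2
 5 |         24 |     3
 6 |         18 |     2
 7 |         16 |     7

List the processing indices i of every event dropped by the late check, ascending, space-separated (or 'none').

i=0 t=2 v=6: → [0,5); WM=1
i=1 t=8 v=2: → [5,10); WM=7; [0,5) fires=1
i=2 t=11 v=8: → [10,15); WM=10; [5,10) fires=1
i=3 t=6 v=6: DROP (t<10-1); WM=10
i=4 t=24 v=2: → [20,25); WM=23; [10,15) fires=1
i=5 t=24 v=3: → [20,25); WM=23
i=6 t=18 v=2: DROP (t<23-1); WM=23
i=7 t=16 v=7: DROP (t<23-1); WM=23

3 6 7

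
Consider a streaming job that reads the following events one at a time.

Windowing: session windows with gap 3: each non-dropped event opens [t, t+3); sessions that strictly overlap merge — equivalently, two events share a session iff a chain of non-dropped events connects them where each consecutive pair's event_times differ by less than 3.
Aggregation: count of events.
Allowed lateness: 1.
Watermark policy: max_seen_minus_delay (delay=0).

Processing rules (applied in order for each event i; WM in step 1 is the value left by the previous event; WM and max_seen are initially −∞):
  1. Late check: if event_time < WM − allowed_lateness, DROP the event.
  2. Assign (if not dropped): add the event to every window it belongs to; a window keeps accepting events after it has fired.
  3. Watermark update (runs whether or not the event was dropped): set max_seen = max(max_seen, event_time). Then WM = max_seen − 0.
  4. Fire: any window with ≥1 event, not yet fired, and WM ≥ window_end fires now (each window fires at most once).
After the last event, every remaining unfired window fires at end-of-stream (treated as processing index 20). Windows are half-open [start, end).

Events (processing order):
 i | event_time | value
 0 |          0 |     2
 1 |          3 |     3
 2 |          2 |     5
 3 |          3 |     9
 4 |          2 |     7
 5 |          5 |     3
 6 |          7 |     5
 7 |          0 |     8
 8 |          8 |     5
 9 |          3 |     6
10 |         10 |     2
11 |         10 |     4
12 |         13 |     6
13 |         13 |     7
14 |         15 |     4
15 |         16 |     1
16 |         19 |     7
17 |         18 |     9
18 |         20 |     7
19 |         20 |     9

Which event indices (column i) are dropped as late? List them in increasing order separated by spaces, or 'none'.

7 9

i=0 t=0 v=2: → [0,3); WM=0
i=1 t=3 v=3: → [3,6); WM=3
i=2 t=2 v=5: → [0,6); WM=3
i=3 t=3 v=9: → [0,6); WM=3
i=4 t=2 v=7: → [0,6); WM=3
i=5 t=5 v=3: → [0,8); WM=5
i=6 t=7 v=5: → [0,10); WM=7
i=7 t=0 v=8: DROP (t<7-1); WM=7
i=8 t=8 v=5: → [0,11); WM=8
i=9 t=3 v=6: DROP (t<8-1); WM=8
i=10 t=10 v=2: → [0,13); WM=10
i=11 t=10 v=4: → [0,13); WM=10
i=12 t=13 v=6: → [13,16); WM=13
i=13 t=13 v=7: → [13,16); WM=13
i=14 t=15 v=4: → [13,18); WM=15
i=15 t=16 v=1: → [13,19); WM=16
i=16 t=19 v=7: → [19,22); WM=19
i=17 t=18 v=9: → [13,22); WM=19
i=18 t=20 v=7: → [13,23); WM=20
i=19 t=20 v=9: → [13,23); WM=20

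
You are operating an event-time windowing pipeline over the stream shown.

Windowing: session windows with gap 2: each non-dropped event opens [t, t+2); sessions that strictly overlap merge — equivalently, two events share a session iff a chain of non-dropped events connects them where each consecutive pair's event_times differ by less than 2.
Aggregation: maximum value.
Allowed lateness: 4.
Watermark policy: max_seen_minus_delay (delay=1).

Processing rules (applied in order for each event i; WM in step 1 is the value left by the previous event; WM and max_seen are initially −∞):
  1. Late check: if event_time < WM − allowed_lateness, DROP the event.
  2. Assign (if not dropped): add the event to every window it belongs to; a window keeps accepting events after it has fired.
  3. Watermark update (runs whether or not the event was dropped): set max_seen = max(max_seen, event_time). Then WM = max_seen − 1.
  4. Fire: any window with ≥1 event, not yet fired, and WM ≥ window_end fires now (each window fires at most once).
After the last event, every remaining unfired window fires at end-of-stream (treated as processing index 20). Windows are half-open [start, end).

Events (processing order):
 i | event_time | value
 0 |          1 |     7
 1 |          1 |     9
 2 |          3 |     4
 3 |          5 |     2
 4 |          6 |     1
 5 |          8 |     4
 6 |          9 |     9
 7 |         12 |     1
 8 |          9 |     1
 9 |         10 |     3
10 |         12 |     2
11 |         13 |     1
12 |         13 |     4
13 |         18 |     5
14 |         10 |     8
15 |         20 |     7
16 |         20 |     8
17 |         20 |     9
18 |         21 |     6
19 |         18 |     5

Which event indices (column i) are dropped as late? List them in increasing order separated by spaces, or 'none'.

i=0 t=1 v=7: → [1,3); WM=0
i=1 t=1 v=9: → [1,3); WM=0
i=2 t=3 v=4: → [3,5); WM=2
i=3 t=5 v=2: → [5,7); WM=4
i=4 t=6 v=1: → [5,8); WM=5
i=5 t=8 v=4: → [8,10); WM=7
i=6 t=9 v=9: → [8,11); WM=8
i=7 t=12 v=1: → [12,14); WM=11
i=8 t=9 v=1: → [8,11); WM=11
i=9 t=10 v=3: → [8,12); WM=11
i=10 t=12 v=2: → [12,14); WM=11
i=11 t=13 v=1: → [12,15); WM=12
i=12 t=13 v=4: → [12,15); WM=12
i=13 t=18 v=5: → [18,20); WM=17
i=14 t=10 v=8: DROP (t<17-4); WM=17
i=15 t=20 v=7: → [20,22); WM=19
i=16 t=20 v=8: → [20,22); WM=19
i=17 t=20 v=9: → [20,22); WM=19
i=18 t=21 v=6: → [20,23); WM=20
i=19 t=18 v=5: → [18,20); WM=20

14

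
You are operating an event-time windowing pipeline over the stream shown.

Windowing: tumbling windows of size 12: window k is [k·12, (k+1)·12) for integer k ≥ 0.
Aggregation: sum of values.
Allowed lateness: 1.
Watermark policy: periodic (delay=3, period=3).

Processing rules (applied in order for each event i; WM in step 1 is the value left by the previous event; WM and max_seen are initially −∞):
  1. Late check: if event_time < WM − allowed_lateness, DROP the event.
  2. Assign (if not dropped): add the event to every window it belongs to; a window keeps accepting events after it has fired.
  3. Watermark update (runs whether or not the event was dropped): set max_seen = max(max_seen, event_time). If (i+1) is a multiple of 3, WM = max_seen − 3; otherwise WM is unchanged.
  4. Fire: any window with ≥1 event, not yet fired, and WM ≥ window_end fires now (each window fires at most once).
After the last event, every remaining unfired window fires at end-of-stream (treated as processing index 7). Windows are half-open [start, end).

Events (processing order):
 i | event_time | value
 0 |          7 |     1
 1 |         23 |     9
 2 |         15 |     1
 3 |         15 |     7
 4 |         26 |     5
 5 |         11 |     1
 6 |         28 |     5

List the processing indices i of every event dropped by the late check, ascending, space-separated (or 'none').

3 5

i=0 t=7 v=1: → [0,12); WM=−∞
i=1 t=23 v=9: → [12,24); WM=−∞
i=2 t=15 v=1: → [12,24); WM=20; [0,12) fires=1
i=3 t=15 v=7: DROP (t<20-1); WM=20
i=4 t=26 v=5: → [24,36); WM=20
i=5 t=11 v=1: DROP (t<20-1); WM=23
i=6 t=28 v=5: → [24,36); WM=23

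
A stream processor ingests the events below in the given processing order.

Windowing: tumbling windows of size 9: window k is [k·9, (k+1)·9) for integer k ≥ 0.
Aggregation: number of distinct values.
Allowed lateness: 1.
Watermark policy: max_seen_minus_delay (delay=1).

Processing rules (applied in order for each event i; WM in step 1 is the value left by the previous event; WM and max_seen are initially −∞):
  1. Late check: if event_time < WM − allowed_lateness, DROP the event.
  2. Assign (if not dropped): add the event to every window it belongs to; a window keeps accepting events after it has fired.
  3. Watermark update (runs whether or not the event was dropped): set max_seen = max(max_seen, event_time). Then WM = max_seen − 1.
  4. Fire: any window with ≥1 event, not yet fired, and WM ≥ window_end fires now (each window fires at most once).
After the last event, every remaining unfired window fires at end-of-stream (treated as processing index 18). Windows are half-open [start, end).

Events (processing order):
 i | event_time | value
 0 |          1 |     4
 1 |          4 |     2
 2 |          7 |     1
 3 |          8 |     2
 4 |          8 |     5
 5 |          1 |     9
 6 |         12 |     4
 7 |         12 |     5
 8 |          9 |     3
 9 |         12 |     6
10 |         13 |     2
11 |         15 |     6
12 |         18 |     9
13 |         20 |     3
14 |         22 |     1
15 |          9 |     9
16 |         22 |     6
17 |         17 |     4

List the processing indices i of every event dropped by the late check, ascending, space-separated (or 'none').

5 8 15 17

i=0 t=1 v=4: → [0,9); WM=0
i=1 t=4 v=2: → [0,9); WM=3
i=2 t=7 v=1: → [0,9); WM=6
i=3 t=8 v=2: → [0,9); WM=7
i=4 t=8 v=5: → [0,9); WM=7
i=5 t=1 v=9: DROP (t<7-1); WM=7
i=6 t=12 v=4: → [9,18); WM=11; [0,9) fires=4
i=7 t=12 v=5: → [9,18); WM=11
i=8 t=9 v=3: DROP (t<11-1); WM=11
i=9 t=12 v=6: → [9,18); WM=11
i=10 t=13 v=2: → [9,18); WM=12
i=11 t=15 v=6: → [9,18); WM=14
i=12 t=18 v=9: → [18,27); WM=17
i=13 t=20 v=3: → [18,27); WM=19; [9,18) fires=4
i=14 t=22 v=1: → [18,27); WM=21
i=15 t=9 v=9: DROP (t<21-1); WM=21
i=16 t=22 v=6: → [18,27); WM=21
i=17 t=17 v=4: DROP (t<21-1); WM=21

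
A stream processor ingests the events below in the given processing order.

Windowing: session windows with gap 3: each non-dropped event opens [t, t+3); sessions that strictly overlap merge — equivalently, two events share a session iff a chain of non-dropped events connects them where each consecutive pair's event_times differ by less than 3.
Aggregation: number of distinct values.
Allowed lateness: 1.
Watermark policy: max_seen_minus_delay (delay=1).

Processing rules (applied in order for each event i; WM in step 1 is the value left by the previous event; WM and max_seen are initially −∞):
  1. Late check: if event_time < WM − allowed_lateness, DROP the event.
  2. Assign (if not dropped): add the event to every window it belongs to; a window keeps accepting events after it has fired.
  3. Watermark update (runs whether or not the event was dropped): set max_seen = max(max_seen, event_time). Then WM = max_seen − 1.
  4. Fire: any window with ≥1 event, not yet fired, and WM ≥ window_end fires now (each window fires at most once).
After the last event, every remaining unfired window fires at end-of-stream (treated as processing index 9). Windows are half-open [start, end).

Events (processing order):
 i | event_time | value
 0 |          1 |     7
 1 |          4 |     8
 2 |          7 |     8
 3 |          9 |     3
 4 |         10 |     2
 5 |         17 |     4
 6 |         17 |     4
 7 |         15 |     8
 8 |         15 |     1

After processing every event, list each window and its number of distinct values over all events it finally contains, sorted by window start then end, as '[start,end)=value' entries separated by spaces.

i=0 t=1 v=7: → [1,4); WM=0
i=1 t=4 v=8: → [4,7); WM=3
i=2 t=7 v=8: → [7,10); WM=6
i=3 t=9 v=3: → [7,12); WM=8
i=4 t=10 v=2: → [7,13); WM=9
i=5 t=17 v=4: → [17,20); WM=16
i=6 t=17 v=4: → [17,20); WM=16
i=7 t=15 v=8: → [15,20); WM=16
i=8 t=15 v=1: → [15,20); WM=16

[1,4)=1 [4,7)=1 [7,13)=3 [15,20)=3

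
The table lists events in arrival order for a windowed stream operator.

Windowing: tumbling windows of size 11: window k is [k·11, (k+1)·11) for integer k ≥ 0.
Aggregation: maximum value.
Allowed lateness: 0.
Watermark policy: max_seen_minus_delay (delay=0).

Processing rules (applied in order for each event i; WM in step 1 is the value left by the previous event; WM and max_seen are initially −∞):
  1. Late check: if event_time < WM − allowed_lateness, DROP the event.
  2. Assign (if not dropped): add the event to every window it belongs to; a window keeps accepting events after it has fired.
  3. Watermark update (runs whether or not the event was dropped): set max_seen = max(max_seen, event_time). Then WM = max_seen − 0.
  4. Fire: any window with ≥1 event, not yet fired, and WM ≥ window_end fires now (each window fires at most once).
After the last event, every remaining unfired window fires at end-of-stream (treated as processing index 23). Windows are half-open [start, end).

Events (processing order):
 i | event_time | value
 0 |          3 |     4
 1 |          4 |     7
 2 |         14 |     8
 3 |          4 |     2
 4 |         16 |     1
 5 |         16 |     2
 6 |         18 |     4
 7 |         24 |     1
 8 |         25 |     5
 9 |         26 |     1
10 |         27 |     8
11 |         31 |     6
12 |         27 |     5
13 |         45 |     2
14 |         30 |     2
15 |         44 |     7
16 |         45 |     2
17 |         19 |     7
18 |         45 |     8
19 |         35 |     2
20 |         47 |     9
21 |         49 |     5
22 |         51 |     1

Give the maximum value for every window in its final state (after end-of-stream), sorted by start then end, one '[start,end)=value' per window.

i=0 t=3 v=4: → [0,11); WM=3
i=1 t=4 v=7: → [0,11); WM=4
i=2 t=14 v=8: → [11,22); WM=14; [0,11) fires=7
i=3 t=4 v=2: DROP (t<14-0); WM=14
i=4 t=16 v=1: → [11,22); WM=16
i=5 t=16 v=2: → [11,22); WM=16
i=6 t=18 v=4: → [11,22); WM=18
i=7 t=24 v=1: → [22,33); WM=24; [11,22) fires=8
i=8 t=25 v=5: → [22,33); WM=25
i=9 t=26 v=1: → [22,33); WM=26
i=10 t=27 v=8: → [22,33); WM=27
i=11 t=31 v=6: → [22,33); WM=31
i=12 t=27 v=5: DROP (t<31-0); WM=31
i=13 t=45 v=2: → [44,55); WM=45; [22,33) fires=8
i=14 t=30 v=2: DROP (t<45-0); WM=45
i=15 t=44 v=7: DROP (t<45-0); WM=45
i=16 t=45 v=2: → [44,55); WM=45
i=17 t=19 v=7: DROP (t<45-0); WM=45
i=18 t=45 v=8: → [44,55); WM=45
i=19 t=35 v=2: DROP (t<45-0); WM=45
i=20 t=47 v=9: → [44,55); WM=47
i=21 t=49 v=5: → [44,55); WM=49
i=22 t=51 v=1: → [44,55); WM=51

[0,11)=7 [11,22)=8 [22,33)=8 [44,55)=9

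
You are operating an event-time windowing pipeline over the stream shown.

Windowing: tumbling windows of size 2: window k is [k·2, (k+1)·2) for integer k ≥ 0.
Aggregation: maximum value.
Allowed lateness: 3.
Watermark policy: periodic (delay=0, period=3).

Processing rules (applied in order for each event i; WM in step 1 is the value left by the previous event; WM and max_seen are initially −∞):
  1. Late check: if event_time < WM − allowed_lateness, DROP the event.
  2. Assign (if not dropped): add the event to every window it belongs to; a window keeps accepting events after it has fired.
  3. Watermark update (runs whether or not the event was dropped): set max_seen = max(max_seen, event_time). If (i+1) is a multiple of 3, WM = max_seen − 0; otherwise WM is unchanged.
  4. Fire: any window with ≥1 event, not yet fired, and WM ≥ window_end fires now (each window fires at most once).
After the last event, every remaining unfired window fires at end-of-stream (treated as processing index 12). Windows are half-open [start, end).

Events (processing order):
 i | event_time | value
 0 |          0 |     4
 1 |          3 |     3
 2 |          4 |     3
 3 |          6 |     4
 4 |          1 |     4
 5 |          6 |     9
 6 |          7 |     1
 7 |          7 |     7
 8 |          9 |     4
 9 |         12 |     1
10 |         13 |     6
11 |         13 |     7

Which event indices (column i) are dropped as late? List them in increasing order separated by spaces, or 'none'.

i=0 t=0 v=4: → [0,2); WM=−∞
i=1 t=3 v=3: → [2,4); WM=−∞
i=2 t=4 v=3: → [4,6); WM=4; [0,2) fires=4 [2,4) fires=3
i=3 t=6 v=4: → [6,8); WM=4
i=4 t=1 v=4: → [0,2); WM=4
i=5 t=6 v=9: → [6,8); WM=6; [4,6) fires=3
i=6 t=7 v=1: → [6,8); WM=6
i=7 t=7 v=7: → [6,8); WM=6
i=8 t=9 v=4: → [8,10); WM=9; [6,8) fires=9
i=9 t=12 v=1: → [12,14); WM=9
i=10 t=13 v=6: → [12,14); WM=9
i=11 t=13 v=7: → [12,14); WM=13; [8,10) fires=4

none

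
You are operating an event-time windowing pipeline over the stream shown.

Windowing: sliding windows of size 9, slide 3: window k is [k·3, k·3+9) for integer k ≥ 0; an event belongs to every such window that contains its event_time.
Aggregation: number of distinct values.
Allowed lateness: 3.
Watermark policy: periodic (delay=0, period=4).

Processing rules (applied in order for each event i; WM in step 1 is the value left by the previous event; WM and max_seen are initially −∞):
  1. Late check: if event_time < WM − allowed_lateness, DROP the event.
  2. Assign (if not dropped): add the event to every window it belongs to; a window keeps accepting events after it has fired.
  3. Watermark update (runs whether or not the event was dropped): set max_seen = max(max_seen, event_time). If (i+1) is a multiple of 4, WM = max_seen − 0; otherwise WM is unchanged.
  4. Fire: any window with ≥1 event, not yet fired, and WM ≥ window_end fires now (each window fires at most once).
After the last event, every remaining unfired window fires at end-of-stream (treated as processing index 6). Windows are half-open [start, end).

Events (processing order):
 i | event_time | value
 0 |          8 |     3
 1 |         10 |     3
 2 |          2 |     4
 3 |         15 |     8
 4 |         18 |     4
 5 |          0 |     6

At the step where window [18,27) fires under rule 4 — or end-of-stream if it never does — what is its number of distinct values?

1

i=0 t=8 v=3: → [6,15),[3,12),[0,9); WM=−∞
i=1 t=10 v=3: → [9,18),[6,15),[3,12); WM=−∞
i=2 t=2 v=4: → [0,9); WM=−∞
i=3 t=15 v=8: → [15,24),[12,21),[9,18); WM=15; [0,9) fires=2 [3,12) fires=1 [6,15) fires=1
i=4 t=18 v=4: → [18,27),[15,24),[12,21); WM=15
i=5 t=0 v=6: DROP (t<15-3); WM=15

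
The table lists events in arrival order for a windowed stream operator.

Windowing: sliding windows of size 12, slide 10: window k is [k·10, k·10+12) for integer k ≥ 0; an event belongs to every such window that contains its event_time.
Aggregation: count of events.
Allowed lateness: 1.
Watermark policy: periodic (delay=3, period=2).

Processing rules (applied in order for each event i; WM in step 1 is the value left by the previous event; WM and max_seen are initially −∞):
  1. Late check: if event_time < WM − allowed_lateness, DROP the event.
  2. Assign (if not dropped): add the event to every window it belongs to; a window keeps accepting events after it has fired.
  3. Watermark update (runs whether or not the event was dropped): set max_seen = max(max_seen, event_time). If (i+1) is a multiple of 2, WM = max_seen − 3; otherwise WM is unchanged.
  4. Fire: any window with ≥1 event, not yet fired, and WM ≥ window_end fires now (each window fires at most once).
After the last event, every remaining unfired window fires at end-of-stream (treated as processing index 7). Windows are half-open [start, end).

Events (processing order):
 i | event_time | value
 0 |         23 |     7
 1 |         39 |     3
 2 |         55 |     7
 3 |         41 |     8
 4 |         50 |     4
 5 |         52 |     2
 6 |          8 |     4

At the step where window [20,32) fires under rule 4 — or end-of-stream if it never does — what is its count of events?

i=0 t=23 v=7: → [20,32); WM=−∞
i=1 t=39 v=3: → [30,42); WM=36; [20,32) fires=1
i=2 t=55 v=7: → [50,62); WM=36
i=3 t=41 v=8: → [40,52),[30,42); WM=52; [30,42) fires=2 [40,52) fires=1
i=4 t=50 v=4: DROP (t<52-1); WM=52
i=5 t=52 v=2: → [50,62); WM=52
i=6 t=8 v=4: DROP (t<52-1); WM=52

1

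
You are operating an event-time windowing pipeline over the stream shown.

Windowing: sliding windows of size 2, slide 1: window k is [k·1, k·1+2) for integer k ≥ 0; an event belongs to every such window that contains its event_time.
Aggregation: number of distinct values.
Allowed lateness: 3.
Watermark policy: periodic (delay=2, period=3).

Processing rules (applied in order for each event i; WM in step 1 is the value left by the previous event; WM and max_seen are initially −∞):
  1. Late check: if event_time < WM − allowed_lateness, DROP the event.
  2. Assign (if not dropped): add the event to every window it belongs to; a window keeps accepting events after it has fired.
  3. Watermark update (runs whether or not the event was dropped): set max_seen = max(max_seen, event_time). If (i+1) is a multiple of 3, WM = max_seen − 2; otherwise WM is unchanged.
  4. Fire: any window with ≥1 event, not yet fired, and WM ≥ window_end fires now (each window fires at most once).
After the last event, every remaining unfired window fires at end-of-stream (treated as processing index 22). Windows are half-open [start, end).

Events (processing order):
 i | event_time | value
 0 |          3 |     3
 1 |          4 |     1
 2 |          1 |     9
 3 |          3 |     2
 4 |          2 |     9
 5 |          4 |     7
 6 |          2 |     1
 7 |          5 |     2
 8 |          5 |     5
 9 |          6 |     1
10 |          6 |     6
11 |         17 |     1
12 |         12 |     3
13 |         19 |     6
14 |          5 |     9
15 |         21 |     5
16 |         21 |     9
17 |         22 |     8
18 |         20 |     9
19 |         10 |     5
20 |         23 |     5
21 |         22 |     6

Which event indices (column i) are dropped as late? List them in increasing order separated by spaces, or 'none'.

i=0 t=3 v=3: → [3,5),[2,4); WM=−∞
i=1 t=4 v=1: → [4,6),[3,5); WM=−∞
i=2 t=1 v=9: → [1,3),[0,2); WM=2; [0,2) fires=1
i=3 t=3 v=2: → [3,5),[2,4); WM=2
i=4 t=2 v=9: → [2,4),[1,3); WM=2
i=5 t=4 v=7: → [4,6),[3,5); WM=2
i=6 t=2 v=1: → [2,4),[1,3); WM=2
i=7 t=5 v=2: → [5,7),[4,6); WM=2
i=8 t=5 v=5: → [5,7),[4,6); WM=3; [1,3) fires=2
i=9 t=6 v=1: → [6,8),[5,7); WM=3
i=10 t=6 v=6: → [6,8),[5,7); WM=3
i=11 t=17 v=1: → [17,19),[16,18); WM=15; [2,4) fires=4 [3,5) fires=4 [4,6) fires=4 [5,7) fires=4 [6,8) fires=2
i=12 t=12 v=3: → [12,14),[11,13); WM=15; [11,13) fires=1 [12,14) fires=1
i=13 t=19 v=6: → [19,21),[18,20); WM=15
i=14 t=5 v=9: DROP (t<15-3); WM=17
i=15 t=21 v=5: → [21,23),[20,22); WM=17
i=16 t=21 v=9: → [21,23),[20,22); WM=17
i=17 t=22 v=8: → [22,24),[21,23); WM=20; [16,18) fires=1 [17,19) fires=1 [18,20) fires=1
i=18 t=20 v=9: → [20,22),[19,21); WM=20
i=19 t=10 v=5: DROP (t<20-3); WM=20
i=20 t=23 v=5: → [23,25),[22,24); WM=21; [19,21) fires=2
i=21 t=22 v=6: → [22,24),[21,23); WM=21

14 19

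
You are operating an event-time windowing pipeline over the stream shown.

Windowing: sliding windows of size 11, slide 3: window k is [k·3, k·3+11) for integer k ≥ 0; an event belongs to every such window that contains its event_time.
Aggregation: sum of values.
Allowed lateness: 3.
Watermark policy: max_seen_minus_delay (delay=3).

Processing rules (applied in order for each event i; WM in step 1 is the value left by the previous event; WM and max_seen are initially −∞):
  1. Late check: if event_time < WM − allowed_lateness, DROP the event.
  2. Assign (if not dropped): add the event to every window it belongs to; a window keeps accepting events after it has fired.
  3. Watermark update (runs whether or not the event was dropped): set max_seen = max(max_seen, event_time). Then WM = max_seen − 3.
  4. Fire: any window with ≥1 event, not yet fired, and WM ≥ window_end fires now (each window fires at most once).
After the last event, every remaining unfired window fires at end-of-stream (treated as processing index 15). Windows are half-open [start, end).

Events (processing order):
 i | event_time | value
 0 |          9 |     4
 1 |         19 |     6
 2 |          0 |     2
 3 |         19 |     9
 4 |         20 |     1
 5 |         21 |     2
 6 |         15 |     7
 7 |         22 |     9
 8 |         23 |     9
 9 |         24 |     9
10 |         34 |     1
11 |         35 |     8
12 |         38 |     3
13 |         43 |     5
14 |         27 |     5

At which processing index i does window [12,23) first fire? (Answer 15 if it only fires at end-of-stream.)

10

i=0 t=9 v=4: → [9,20),[6,17),[3,14),[0,11); WM=6
i=1 t=19 v=6: → [18,29),[15,26),[12,23),[9,20); WM=16; [0,11) fires=4 [3,14) fires=4
i=2 t=0 v=2: DROP (t<16-3); WM=16
i=3 t=19 v=9: → [18,29),[15,26),[12,23),[9,20); WM=16
i=4 t=20 v=1: → [18,29),[15,26),[12,23); WM=17; [6,17) fires=4
i=5 t=21 v=2: → [21,32),[18,29),[15,26),[12,23); WM=18
i=6 t=15 v=7: → [15,26),[12,23),[9,20),[6,17); WM=18
i=7 t=22 v=9: → [21,32),[18,29),[15,26),[12,23); WM=19
i=8 t=23 v=9: → [21,32),[18,29),[15,26); WM=20; [9,20) fires=26
i=9 t=24 v=9: → [24,35),[21,32),[18,29),[15,26); WM=21
i=10 t=34 v=1: → [33,44),[30,41),[27,38),[24,35); WM=31; [12,23) fires=34 [15,26) fires=52 [18,29) fires=45
i=11 t=35 v=8: → [33,44),[30,41),[27,38); WM=32; [21,32) fires=29
i=12 t=38 v=3: → [36,47),[33,44),[30,41); WM=35; [24,35) fires=10
i=13 t=43 v=5: → [42,53),[39,50),[36,47),[33,44); WM=40; [27,38) fires=9
i=14 t=27 v=5: DROP (t<40-3); WM=40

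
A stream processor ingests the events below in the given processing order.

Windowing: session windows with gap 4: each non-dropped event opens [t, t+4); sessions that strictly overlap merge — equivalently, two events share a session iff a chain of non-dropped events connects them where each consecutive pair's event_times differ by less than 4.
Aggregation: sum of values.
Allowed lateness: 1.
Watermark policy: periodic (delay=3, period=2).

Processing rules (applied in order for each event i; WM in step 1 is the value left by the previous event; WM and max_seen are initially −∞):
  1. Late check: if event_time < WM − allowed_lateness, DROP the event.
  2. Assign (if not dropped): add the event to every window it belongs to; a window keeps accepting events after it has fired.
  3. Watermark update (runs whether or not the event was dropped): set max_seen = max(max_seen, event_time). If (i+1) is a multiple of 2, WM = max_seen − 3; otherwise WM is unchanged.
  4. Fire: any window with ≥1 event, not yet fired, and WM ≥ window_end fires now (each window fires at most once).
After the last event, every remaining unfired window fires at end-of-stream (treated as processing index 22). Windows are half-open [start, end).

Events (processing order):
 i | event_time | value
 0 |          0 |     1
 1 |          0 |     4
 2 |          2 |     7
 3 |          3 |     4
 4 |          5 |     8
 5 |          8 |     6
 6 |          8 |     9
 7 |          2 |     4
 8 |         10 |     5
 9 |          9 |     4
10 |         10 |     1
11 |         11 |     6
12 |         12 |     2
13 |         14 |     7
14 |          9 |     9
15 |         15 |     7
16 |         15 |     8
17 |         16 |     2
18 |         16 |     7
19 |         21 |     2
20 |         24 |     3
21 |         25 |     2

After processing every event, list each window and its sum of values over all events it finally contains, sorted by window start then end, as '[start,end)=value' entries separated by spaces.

i=0 t=0 v=1: → [0,4); WM=−∞
i=1 t=0 v=4: → [0,4); WM=-3
i=2 t=2 v=7: → [0,6); WM=-3
i=3 t=3 v=4: → [0,7); WM=0
i=4 t=5 v=8: → [0,9); WM=0
i=5 t=8 v=6: → [0,12); WM=5
i=6 t=8 v=9: → [0,12); WM=5
i=7 t=2 v=4: DROP (t<5-1); WM=5
i=8 t=10 v=5: → [0,14); WM=5
i=9 t=9 v=4: → [0,14); WM=7
i=10 t=10 v=1: → [0,14); WM=7
i=11 t=11 v=6: → [0,15); WM=8
i=12 t=12 v=2: → [0,16); WM=8
i=13 t=14 v=7: → [0,18); WM=11
i=14 t=9 v=9: DROP (t<11-1); WM=11
i=15 t=15 v=7: → [0,19); WM=12
i=16 t=15 v=8: → [0,19); WM=12
i=17 t=16 v=2: → [0,20); WM=13
i=18 t=16 v=7: → [0,20); WM=13
i=19 t=21 v=2: → [21,25); WM=18
i=20 t=24 v=3: → [21,28); WM=18
i=21 t=25 v=2: → [21,29); WM=22

[0,20)=88 [21,29)=7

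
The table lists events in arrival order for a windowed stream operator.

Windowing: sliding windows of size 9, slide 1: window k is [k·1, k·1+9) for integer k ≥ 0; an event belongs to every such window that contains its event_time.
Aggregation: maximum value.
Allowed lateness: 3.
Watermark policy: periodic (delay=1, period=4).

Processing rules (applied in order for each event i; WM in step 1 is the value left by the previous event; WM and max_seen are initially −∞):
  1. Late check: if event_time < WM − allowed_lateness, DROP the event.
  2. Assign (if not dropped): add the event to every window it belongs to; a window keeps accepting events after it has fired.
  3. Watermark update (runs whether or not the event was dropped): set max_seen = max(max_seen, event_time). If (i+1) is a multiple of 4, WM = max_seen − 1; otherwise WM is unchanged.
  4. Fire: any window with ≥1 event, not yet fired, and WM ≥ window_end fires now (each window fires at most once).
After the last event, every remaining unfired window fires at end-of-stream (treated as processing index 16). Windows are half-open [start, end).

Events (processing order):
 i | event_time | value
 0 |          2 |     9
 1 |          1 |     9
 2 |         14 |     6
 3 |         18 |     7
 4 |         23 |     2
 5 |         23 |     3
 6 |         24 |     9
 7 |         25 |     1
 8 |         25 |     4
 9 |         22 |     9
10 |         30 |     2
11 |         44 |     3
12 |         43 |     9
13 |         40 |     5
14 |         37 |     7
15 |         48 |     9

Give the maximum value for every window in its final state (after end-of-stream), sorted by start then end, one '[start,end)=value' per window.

i=0 t=2 v=9: → [2,11),[1,10),[0,9); WM=−∞
i=1 t=1 v=9: → [1,10),[0,9); WM=−∞
i=2 t=14 v=6: → [14,23),[13,22),[12,21),[11,20),[10,19),[9,18),[8,17),[7,16),[6,15); WM=−∞
i=3 t=18 v=7: → [18,27),[17,26),[16,25),[15,24),[14,23),[13,22),[12,21),[11,20),[10,19); WM=17; [0,9) fires=9 [1,10) fires=9 [2,11) fires=9 [6,15) fires=6 [7,16) fires=6 [8,17) fires=6
i=4 t=23 v=2: → [23,32),[22,31),[21,30),[20,29),[19,28),[18,27),[17,26),[16,25),[15,24); WM=17
i=5 t=23 v=3: → [23,32),[22,31),[21,30),[20,29),[19,28),[18,27),[17,26),[16,25),[15,24); WM=17
i=6 t=24 v=9: → [24,33),[23,32),[22,31),[21,30),[20,29),[19,28),[18,27),[17,26),[16,25); WM=17
i=7 t=25 v=1: → [25,34),[24,33),[23,32),[22,31),[21,30),[20,29),[19,28),[18,27),[17,26); WM=24; [9,18) fires=6 [10,19) fires=7 [11,20) fires=7 [12,21) fires=7 [13,22) fires=7 [14,23) fires=7 [15,24) fires=7
i=8 t=25 v=4: → [25,34),[24,33),[23,32),[22,31),[21,30),[20,29),[19,28),[18,27),[17,26); WM=24
i=9 t=22 v=9: → [22,31),[21,30),[20,29),[19,28),[18,27),[17,26),[16,25),[15,24),[14,23); WM=24
i=10 t=30 v=2: → [30,39),[29,38),[28,37),[27,36),[26,35),[25,34),[24,33),[23,32),[22,31); WM=24
i=11 t=44 v=3: → [44,53),[43,52),[42,51),[41,50),[40,49),[39,48),[38,47),[37,46),[36,45); WM=43; [16,25) fires=9 [17,26) fires=9 [18,27) fires=9 [19,28) fires=9 [20,29) fires=9 [21,30) fires=9 [22,31) fires=9 [23,32) fires=9 [24,33) fires=9 [25,34) fires=4 [26,35) fires=2 [27,36) fires=2 [28,37) fires=2 [29,38) fires=2 [30,39) fires=2
i=12 t=43 v=9: → [43,52),[42,51),[41,50),[40,49),[39,48),[38,47),[37,46),[36,45),[35,44); WM=43
i=13 t=40 v=5: → [40,49),[39,48),[38,47),[37,46),[36,45),[35,44),[34,43),[33,42),[32,41); WM=43; [32,41) fires=5 [33,42) fires=5 [34,43) fires=5
i=14 t=37 v=7: DROP (t<43-3); WM=43
i=15 t=48 v=9: → [48,57),[47,56),[46,55),[45,54),[44,53),[43,52),[42,51),[41,50),[40,49); WM=47; [35,44) fires=9 [36,45) fires=9 [37,46) fires=9 [38,47) fires=9

[0,9)=9 [1,10)=9 [2,11)=9 [6,15)=6 [7,16)=6 [8,17)=6 [9,18)=6 [10,19)=7 [11,20)=7 [12,21)=7 [13,22)=7 [14,23)=9 [15,24)=9 [16,25)=9 [17,26)=9 [18,27)=9 [19,28)=9 [20,29)=9 [21,30)=9 [22,31)=9 [23,32)=9 [24,33)=9 [25,34)=4 [26,35)=2 [27,36)=2 [28,37)=2 [29,38)=2 [30,39)=2 [32,41)=5 [33,42)=5 [34,43)=5 [35,44)=9 [36,45)=9 [37,46)=9 [38,47)=9 [39,48)=9 [40,49)=9 [41,50)=9 [42,51)=9 [43,52)=9 [44,53)=9 [45,54)=9 [46,55)=9 [47,56)=9 [48,57)=9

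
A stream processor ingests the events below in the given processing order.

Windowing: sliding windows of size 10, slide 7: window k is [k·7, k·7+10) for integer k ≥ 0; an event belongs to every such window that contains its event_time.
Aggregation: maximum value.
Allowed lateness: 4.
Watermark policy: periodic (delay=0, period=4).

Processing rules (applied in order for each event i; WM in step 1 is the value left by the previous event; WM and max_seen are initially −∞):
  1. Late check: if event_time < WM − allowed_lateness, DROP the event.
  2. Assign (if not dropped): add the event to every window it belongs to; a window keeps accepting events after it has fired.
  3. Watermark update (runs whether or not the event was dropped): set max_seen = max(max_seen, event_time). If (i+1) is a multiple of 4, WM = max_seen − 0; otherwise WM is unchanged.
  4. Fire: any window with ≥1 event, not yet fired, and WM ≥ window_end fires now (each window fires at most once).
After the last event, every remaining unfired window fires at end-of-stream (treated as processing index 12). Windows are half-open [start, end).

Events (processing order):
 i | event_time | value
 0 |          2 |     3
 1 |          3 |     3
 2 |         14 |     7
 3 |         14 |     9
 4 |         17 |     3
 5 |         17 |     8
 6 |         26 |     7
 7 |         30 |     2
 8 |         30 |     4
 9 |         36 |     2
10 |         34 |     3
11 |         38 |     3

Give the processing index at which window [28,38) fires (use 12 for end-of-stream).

i=0 t=2 v=3: → [0,10); WM=−∞
i=1 t=3 v=3: → [0,10); WM=−∞
i=2 t=14 v=7: → [14,24),[7,17); WM=−∞
i=3 t=14 v=9: → [14,24),[7,17); WM=14; [0,10) fires=3
i=4 t=17 v=3: → [14,24); WM=14
i=5 t=17 v=8: → [14,24); WM=14
i=6 t=26 v=7: → [21,31); WM=14
i=7 t=30 v=2: → [28,38),[21,31); WM=30; [7,17) fires=9 [14,24) fires=9
i=8 t=30 v=4: → [28,38),[21,31); WM=30
i=9 t=36 v=2: → [35,45),[28,38); WM=30
i=10 t=34 v=3: → [28,38); WM=30
i=11 t=38 v=3: → [35,45); WM=38; [21,31) fires=7 [28,38) fires=4

11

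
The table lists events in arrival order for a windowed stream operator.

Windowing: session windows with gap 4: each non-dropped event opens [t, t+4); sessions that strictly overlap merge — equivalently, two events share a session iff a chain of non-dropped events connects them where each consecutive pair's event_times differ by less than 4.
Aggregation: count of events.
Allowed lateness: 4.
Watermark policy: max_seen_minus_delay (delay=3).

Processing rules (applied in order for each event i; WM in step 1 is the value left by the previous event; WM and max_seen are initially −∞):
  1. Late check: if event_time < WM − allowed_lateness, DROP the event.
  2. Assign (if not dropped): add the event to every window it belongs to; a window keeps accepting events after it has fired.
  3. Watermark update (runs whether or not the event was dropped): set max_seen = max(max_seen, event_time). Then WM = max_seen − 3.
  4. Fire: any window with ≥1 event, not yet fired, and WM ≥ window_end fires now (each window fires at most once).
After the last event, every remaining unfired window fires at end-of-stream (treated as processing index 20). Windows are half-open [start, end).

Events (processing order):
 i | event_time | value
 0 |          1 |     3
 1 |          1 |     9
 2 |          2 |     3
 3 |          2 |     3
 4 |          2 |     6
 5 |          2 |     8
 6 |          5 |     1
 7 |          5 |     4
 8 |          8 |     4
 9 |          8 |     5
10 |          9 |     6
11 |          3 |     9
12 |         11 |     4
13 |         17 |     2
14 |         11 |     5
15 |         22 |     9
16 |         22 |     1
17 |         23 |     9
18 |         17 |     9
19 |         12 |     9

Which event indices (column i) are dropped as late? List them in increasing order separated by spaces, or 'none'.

i=0 t=1 v=3: → [1,5); WM=-2
i=1 t=1 v=9: → [1,5); WM=-2
i=2 t=2 v=3: → [1,6); WM=-1
i=3 t=2 v=3: → [1,6); WM=-1
i=4 t=2 v=6: → [1,6); WM=-1
i=5 t=2 v=8: → [1,6); WM=-1
i=6 t=5 v=1: → [1,9); WM=2
i=7 t=5 v=4: → [1,9); WM=2
i=8 t=8 v=4: → [1,12); WM=5
i=9 t=8 v=5: → [1,12); WM=5
i=10 t=9 v=6: → [1,13); WM=6
i=11 t=3 v=9: → [1,13); WM=6
i=12 t=11 v=4: → [1,15); WM=8
i=13 t=17 v=2: → [17,21); WM=14
i=14 t=11 v=5: → [1,15); WM=14
i=15 t=22 v=9: → [22,26); WM=19
i=16 t=22 v=1: → [22,26); WM=19
i=17 t=23 v=9: → [22,27); WM=20
i=18 t=17 v=9: → [17,21); WM=20
i=19 t=12 v=9: DROP (t<20-4); WM=20

19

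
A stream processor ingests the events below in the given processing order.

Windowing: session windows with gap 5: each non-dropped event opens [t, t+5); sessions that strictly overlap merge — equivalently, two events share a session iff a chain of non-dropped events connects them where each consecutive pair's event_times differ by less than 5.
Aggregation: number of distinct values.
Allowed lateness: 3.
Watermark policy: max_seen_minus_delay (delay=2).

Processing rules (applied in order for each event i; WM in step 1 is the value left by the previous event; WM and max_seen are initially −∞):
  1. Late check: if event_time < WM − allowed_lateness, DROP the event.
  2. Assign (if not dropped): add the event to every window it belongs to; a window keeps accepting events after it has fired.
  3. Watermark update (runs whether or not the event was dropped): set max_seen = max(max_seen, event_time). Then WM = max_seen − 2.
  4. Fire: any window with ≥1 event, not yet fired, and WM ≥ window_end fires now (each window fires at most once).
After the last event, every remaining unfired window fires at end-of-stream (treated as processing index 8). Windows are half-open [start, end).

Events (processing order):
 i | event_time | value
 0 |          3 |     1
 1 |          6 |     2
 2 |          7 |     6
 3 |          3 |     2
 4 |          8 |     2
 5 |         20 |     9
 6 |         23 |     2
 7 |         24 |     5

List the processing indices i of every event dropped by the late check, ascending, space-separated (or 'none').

i=0 t=3 v=1: → [3,8); WM=1
i=1 t=6 v=2: → [3,11); WM=4
i=2 t=7 v=6: → [3,12); WM=5
i=3 t=3 v=2: → [3,12); WM=5
i=4 t=8 v=2: → [3,13); WM=6
i=5 t=20 v=9: → [20,25); WM=18
i=6 t=23 v=2: → [20,28); WM=21
i=7 t=24 v=5: → [20,29); WM=22

none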